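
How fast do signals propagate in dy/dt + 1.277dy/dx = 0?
Speed = 1.277. Information travels along x - 1.277t = const (rightward).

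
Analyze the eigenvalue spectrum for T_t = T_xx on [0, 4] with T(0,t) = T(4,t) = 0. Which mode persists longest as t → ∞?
Eigenvalues: λₙ = n²π²/4².
First three modes:
  n=1: λ₁ = π²/4² ≈ 0.617
  n=2: λ₂ = 4π²/4² ≈ 2.467 (4× faster decay)
  n=3: λ₃ = 9π²/4² ≈ 5.552 (9× faster decay)
As t → ∞, higher modes decay exponentially faster. The n=1 mode dominates: T ~ c₁ sin(πx/4) e^{-λ₁t}.
Decay rate: λ₁ = π²/4² ≈ 0.617.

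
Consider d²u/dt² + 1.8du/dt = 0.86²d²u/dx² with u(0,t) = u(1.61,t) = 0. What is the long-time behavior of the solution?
As t → ∞, u → 0. Damping (γ=1.8) dissipates energy; oscillations decay exponentially.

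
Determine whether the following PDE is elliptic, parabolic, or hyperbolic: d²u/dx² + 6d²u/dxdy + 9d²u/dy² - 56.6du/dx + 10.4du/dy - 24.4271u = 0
Coefficients: A = 1, B = 6, C = 9. B² - 4AC = 0, which is zero, so the equation is parabolic.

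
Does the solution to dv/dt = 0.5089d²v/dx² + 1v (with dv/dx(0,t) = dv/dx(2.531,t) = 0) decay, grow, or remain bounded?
v grows unboundedly. With Neumann BCs the constant mode has diffusion eigenvalue 0, so any r > 0 makes it grow like e^(1t); solution grows exponentially.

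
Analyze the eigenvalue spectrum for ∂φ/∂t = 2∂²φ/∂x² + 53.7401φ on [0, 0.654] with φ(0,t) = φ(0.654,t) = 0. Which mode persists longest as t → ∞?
Eigenvalues: λₙ = 2n²π²/0.654² - 53.7401.
First three modes:
  n=1: λ₁ = 2π²/0.654² - 53.7401 ≈ -7.59
  n=2: λ₂ = 8π²/0.654² - 53.7401 ≈ 130.861
  n=3: λ₃ = 18π²/0.654² - 53.7401 ≈ 361.612
Since 2π²/0.654² ≈ 46.15 < 53.7401, λ₁ < 0.
The n=1 mode grows fastest (−λₙ is largest for n=1) → dominates.
Asymptotic: φ ~ c₁ sin(πx/0.654) e^{7.59t} (exponential growth at rate −λ₁ ≈ 7.59).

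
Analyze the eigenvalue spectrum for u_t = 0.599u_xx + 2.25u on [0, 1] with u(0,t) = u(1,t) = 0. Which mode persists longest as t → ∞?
Eigenvalues: λₙ = 0.599n²π²/1² - 2.25.
First three modes:
  n=1: λ₁ = 0.599π² - 2.25 ≈ 3.662
  n=2: λ₂ = 2.396π² - 2.25 ≈ 21.398
  n=3: λ₃ = 5.391π² - 2.25 ≈ 50.957
Since 0.599π² ≈ 5.912 > 2.25, all λₙ > 0.
The n=1 mode decays slowest → dominates as t → ∞.
Asymptotic: u ~ c₁ sin(πx/1) e^{-λ₁t} with decay rate λ₁ ≈ 3.662.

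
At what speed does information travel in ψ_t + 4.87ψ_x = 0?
Speed = 4.87. Information travels along x - 4.87t = const (rightward).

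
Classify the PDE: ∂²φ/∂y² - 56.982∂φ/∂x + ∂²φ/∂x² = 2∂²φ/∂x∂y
Rewriting in standard form: ∂²φ/∂x² - 2∂²φ/∂x∂y + ∂²φ/∂y² - 56.982∂φ/∂x = 0. A = 1, B = -2, C = 1. Discriminant B² - 4AC = 0. Since 0 = 0, parabolic.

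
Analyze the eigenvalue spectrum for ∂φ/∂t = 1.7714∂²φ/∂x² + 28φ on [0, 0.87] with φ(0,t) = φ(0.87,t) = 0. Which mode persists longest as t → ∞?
Eigenvalues: λₙ = 1.7714n²π²/0.87² - 28.
First three modes:
  n=1: λ₁ = 1.7714π²/0.87² - 28 ≈ -4.902
  n=2: λ₂ = 7.0856π²/0.87² - 28 ≈ 64.393
  n=3: λ₃ = 15.9426π²/0.87² - 28 ≈ 179.884
Since 1.7714π²/0.87² ≈ 23.098 < 28, λ₁ < 0.
The n=1 mode grows fastest (−λₙ is largest for n=1) → dominates.
Asymptotic: φ ~ c₁ sin(πx/0.87) e^{4.902t} (exponential growth at rate −λ₁ ≈ 4.902).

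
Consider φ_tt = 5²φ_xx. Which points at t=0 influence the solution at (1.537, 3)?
Domain of dependence: [-13.463, 16.537]. Signals travel at speed 5, so data within |x - 1.537| ≤ 5·3 = 15 can reach the point.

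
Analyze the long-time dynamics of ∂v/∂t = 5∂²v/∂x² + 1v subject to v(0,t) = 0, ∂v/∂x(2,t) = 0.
Long-time behavior: v → 0. Diffusion dominates reaction (r=1 < κπ²/(4L²)≈3.08); solution decays.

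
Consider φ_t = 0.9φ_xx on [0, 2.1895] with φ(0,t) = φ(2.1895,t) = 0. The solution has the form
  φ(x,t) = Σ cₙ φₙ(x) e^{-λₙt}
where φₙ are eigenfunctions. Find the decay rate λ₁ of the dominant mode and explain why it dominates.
Eigenvalues: λₙ = 0.9n²π²/2.1895².
First three modes:
  n=1: λ₁ = 0.9π²/2.1895² ≈ 1.853
  n=2: λ₂ = 3.6π²/2.1895² ≈ 7.412 (4× faster decay)
  n=3: λ₃ = 8.1π²/2.1895² ≈ 16.676 (9× faster decay)
As t → ∞, higher modes decay exponentially faster. The n=1 mode dominates: φ ~ c₁ sin(πx/2.1895) e^{-λ₁t}.
Decay rate: λ₁ = 0.9π²/2.1895² ≈ 1.853.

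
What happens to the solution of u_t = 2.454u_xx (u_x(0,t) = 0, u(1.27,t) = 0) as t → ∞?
u → 0. Heat escapes through the Dirichlet boundary.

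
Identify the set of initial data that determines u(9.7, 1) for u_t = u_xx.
The entire real line. The heat equation has infinite propagation speed: any initial disturbance instantly affects all points (though exponentially small far away).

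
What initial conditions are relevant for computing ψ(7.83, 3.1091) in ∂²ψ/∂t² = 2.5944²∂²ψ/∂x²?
Domain of dependence: [-0.23624904, 15.89624904]. Signals travel at speed 2.5944, so data within |x - 7.83| ≤ 2.5944·3.1091 = 8.06624904 can reach the point.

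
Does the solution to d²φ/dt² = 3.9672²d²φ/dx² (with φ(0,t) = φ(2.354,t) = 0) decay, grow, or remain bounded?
φ oscillates (no decay). Energy is conserved; the solution oscillates indefinitely as standing waves.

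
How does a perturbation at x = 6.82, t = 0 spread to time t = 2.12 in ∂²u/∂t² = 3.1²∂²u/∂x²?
Domain of influence: [0.248, 13.392]. Data at x = 6.82 spreads outward at speed 3.1.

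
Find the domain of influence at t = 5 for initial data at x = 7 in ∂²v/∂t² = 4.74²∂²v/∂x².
Domain of influence: [-16.7, 30.7]. Data at x = 7 spreads outward at speed 4.74.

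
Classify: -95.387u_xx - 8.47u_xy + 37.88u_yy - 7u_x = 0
Hyperbolic (discriminant = 14524.77914).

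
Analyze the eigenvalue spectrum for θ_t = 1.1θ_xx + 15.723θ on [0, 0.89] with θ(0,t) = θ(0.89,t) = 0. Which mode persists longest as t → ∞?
Eigenvalues: λₙ = 1.1n²π²/0.89² - 15.723.
First three modes:
  n=1: λ₁ = 1.1π²/0.89² - 15.723 ≈ -2.017
  n=2: λ₂ = 4.4π²/0.89² - 15.723 ≈ 39.101
  n=3: λ₃ = 9.9π²/0.89² - 15.723 ≈ 107.631
Since 1.1π²/0.89² ≈ 13.706 < 15.723, λ₁ < 0.
The n=1 mode grows fastest (−λₙ is largest for n=1) → dominates.
Asymptotic: θ ~ c₁ sin(πx/0.89) e^{2.017t} (exponential growth at rate −λ₁ ≈ 2.017).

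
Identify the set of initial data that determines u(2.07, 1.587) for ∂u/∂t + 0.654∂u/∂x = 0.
A single point: x = 1.032102. The characteristic through (2.07, 1.587) is x - 0.654t = const, so x = 2.07 - 0.654·1.587 = 1.032102.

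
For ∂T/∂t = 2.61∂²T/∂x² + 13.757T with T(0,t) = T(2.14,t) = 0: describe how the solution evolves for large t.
T grows unboundedly. Reaction dominates diffusion (r=13.757 > κπ²/L²≈5.62); solution grows exponentially.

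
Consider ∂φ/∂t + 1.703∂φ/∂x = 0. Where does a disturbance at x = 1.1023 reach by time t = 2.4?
At x = 5.1895. The characteristic carries data from (1.1023, 0) to (5.1895, 2.4).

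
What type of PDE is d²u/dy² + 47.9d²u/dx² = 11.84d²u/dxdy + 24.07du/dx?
Rewriting in standard form: 47.9d²u/dx² - 11.84d²u/dxdy + d²u/dy² - 24.07du/dx = 0. With A = 47.9, B = -11.84, C = 1, the discriminant is -51.4144. This is an elliptic PDE.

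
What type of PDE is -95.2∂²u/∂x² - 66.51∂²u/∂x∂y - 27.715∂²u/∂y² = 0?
With A = -95.2, B = -66.51, C = -27.715, the discriminant is -6130.2919. This is an elliptic PDE.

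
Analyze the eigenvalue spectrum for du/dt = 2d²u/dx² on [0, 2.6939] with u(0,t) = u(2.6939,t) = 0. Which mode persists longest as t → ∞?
Eigenvalues: λₙ = 2n²π²/2.6939².
First three modes:
  n=1: λ₁ = 2π²/2.6939² ≈ 2.72
  n=2: λ₂ = 8π²/2.6939² ≈ 10.88 (4× faster decay)
  n=3: λ₃ = 18π²/2.6939² ≈ 24.48 (9× faster decay)
As t → ∞, higher modes decay exponentially faster. The n=1 mode dominates: u ~ c₁ sin(πx/2.6939) e^{-λ₁t}.
Decay rate: λ₁ = 2π²/2.6939² ≈ 2.72.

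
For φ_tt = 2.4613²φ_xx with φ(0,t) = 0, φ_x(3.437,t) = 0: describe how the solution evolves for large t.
φ oscillates (no decay). Energy is conserved; the solution oscillates indefinitely as standing waves.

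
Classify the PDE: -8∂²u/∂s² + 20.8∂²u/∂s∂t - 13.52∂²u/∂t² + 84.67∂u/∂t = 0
A = -8, B = 20.8, C = -13.52. Discriminant B² - 4AC = 0. Since 0 = 0, parabolic.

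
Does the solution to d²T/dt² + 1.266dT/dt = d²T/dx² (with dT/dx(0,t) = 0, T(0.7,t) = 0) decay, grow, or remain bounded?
T → 0. Damping (γ=1.266) dissipates energy; oscillations decay exponentially.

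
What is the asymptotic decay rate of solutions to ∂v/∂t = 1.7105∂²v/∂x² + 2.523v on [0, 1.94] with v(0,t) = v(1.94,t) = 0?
Eigenvalues: λₙ = 1.7105n²π²/1.94² - 2.523.
First three modes:
  n=1: λ₁ = 1.7105π²/1.94² - 2.523 ≈ 1.963
  n=2: λ₂ = 6.842π²/1.94² - 2.523 ≈ 15.419
  n=3: λ₃ = 15.3945π²/1.94² - 2.523 ≈ 37.847
Since 1.7105π²/1.94² ≈ 4.486 > 2.523, all λₙ > 0.
The n=1 mode decays slowest → dominates as t → ∞.
Asymptotic: v ~ c₁ sin(πx/1.94) e^{-λ₁t} with decay rate λ₁ ≈ 1.963.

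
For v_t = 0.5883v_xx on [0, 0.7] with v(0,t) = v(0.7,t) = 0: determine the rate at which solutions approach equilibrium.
Eigenvalues: λₙ = 0.5883n²π²/0.7².
First three modes:
  n=1: λ₁ = 0.5883π²/0.7² ≈ 11.85
  n=2: λ₂ = 2.3532π²/0.7² ≈ 47.398 (4× faster decay)
  n=3: λ₃ = 5.2947π²/0.7² ≈ 106.646 (9× faster decay)
As t → ∞, higher modes decay exponentially faster. The n=1 mode dominates: v ~ c₁ sin(πx/0.7) e^{-λ₁t}.
Decay rate: λ₁ = 0.5883π²/0.7² ≈ 11.85.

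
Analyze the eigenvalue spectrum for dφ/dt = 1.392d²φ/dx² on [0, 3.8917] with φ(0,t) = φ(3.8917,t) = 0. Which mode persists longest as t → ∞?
Eigenvalues: λₙ = 1.392n²π²/3.8917².
First three modes:
  n=1: λ₁ = 1.392π²/3.8917² ≈ 0.907
  n=2: λ₂ = 5.568π²/3.8917² ≈ 3.628 (4× faster decay)
  n=3: λ₃ = 12.528π²/3.8917² ≈ 8.164 (9× faster decay)
As t → ∞, higher modes decay exponentially faster. The n=1 mode dominates: φ ~ c₁ sin(πx/3.8917) e^{-λ₁t}.
Decay rate: λ₁ = 1.392π²/3.8917² ≈ 0.907.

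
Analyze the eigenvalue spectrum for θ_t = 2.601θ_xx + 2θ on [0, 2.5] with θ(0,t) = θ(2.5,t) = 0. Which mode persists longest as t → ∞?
Eigenvalues: λₙ = 2.601n²π²/2.5² - 2.
First three modes:
  n=1: λ₁ = 2.601π²/2.5² - 2 ≈ 2.107
  n=2: λ₂ = 10.404π²/2.5² - 2 ≈ 14.429
  n=3: λ₃ = 23.409π²/2.5² - 2 ≈ 34.966
Since 2.601π²/2.5² ≈ 4.107 > 2, all λₙ > 0.
The n=1 mode decays slowest → dominates as t → ∞.
Asymptotic: θ ~ c₁ sin(πx/2.5) e^{-λ₁t} with decay rate λ₁ ≈ 2.107.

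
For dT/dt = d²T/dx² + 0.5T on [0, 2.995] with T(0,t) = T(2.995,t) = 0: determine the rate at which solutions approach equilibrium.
Eigenvalues: λₙ = n²π²/2.995² - 0.5.
First three modes:
  n=1: λ₁ = π²/2.995² - 0.5 ≈ 0.6
  n=2: λ₂ = 4π²/2.995² - 0.5 ≈ 3.901
  n=3: λ₃ = 9π²/2.995² - 0.5 ≈ 9.403
Since π²/2.995² ≈ 1.1 > 0.5, all λₙ > 0.
The n=1 mode decays slowest → dominates as t → ∞.
Asymptotic: T ~ c₁ sin(πx/2.995) e^{-λ₁t} with decay rate λ₁ ≈ 0.6.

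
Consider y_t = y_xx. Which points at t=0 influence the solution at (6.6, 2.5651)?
The entire real line. The heat equation has infinite propagation speed: any initial disturbance instantly affects all points (though exponentially small far away).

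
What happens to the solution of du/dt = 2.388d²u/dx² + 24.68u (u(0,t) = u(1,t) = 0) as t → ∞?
u grows unboundedly. Reaction dominates diffusion (r=24.68 > κπ²/L²≈23.57); solution grows exponentially.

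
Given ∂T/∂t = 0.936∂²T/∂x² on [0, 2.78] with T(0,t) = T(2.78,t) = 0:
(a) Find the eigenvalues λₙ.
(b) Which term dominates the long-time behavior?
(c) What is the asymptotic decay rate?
Eigenvalues: λₙ = 0.936n²π²/2.78².
First three modes:
  n=1: λ₁ = 0.936π²/2.78² ≈ 1.195
  n=2: λ₂ = 3.744π²/2.78² ≈ 4.781 (4× faster decay)
  n=3: λ₃ = 8.424π²/2.78² ≈ 10.758 (9× faster decay)
As t → ∞, higher modes decay exponentially faster. The n=1 mode dominates: T ~ c₁ sin(πx/2.78) e^{-λ₁t}.
Decay rate: λ₁ = 0.936π²/2.78² ≈ 1.195.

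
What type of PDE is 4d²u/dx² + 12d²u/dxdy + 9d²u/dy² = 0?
With A = 4, B = 12, C = 9, the discriminant is 0. This is a parabolic PDE.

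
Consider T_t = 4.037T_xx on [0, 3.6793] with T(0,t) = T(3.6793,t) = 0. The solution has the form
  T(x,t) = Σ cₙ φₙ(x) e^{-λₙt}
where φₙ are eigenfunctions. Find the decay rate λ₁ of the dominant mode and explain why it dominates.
Eigenvalues: λₙ = 4.037n²π²/3.6793².
First three modes:
  n=1: λ₁ = 4.037π²/3.6793² ≈ 2.943
  n=2: λ₂ = 16.148π²/3.6793² ≈ 11.773 (4× faster decay)
  n=3: λ₃ = 36.333π²/3.6793² ≈ 26.489 (9× faster decay)
As t → ∞, higher modes decay exponentially faster. The n=1 mode dominates: T ~ c₁ sin(πx/3.6793) e^{-λ₁t}.
Decay rate: λ₁ = 4.037π²/3.6793² ≈ 2.943.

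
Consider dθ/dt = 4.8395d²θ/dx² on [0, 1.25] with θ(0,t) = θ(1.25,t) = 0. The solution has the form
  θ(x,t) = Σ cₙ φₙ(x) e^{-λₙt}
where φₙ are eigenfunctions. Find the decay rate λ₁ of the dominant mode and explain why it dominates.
Eigenvalues: λₙ = 4.8395n²π²/1.25².
First three modes:
  n=1: λ₁ = 4.8395π²/1.25² ≈ 30.569
  n=2: λ₂ = 19.358π²/1.25² ≈ 122.276 (4× faster decay)
  n=3: λ₃ = 43.5555π²/1.25² ≈ 275.12 (9× faster decay)
As t → ∞, higher modes decay exponentially faster. The n=1 mode dominates: θ ~ c₁ sin(πx/1.25) e^{-λ₁t}.
Decay rate: λ₁ = 4.8395π²/1.25² ≈ 30.569.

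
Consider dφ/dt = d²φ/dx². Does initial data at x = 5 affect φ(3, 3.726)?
Yes, for any finite x. The heat equation has infinite propagation speed, so all initial data affects all points at any t > 0.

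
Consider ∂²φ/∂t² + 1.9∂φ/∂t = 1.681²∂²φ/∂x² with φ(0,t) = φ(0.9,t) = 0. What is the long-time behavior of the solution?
As t → ∞, φ → 0. Damping (γ=1.9) dissipates energy; oscillations decay exponentially.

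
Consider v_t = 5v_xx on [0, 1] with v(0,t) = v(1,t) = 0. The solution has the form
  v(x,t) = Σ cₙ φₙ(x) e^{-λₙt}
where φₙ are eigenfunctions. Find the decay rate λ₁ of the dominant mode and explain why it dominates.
Eigenvalues: λₙ = 5n²π².
First three modes:
  n=1: λ₁ = 5π² ≈ 49.348
  n=2: λ₂ = 20π² ≈ 197.392 (4× faster decay)
  n=3: λ₃ = 45π² ≈ 444.132 (9× faster decay)
As t → ∞, higher modes decay exponentially faster. The n=1 mode dominates: v ~ c₁ sin(πx) e^{-λ₁t}.
Decay rate: λ₁ = 5π² ≈ 49.348.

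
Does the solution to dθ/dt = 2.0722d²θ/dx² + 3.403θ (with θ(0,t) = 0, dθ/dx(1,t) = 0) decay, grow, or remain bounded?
θ → 0. Diffusion dominates reaction (r=3.403 < κπ²/(4L²)≈5.11); solution decays.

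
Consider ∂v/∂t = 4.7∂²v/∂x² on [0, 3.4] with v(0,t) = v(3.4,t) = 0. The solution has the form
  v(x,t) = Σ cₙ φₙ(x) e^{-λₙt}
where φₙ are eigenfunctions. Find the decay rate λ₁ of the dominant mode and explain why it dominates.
Eigenvalues: λₙ = 4.7n²π²/3.4².
First three modes:
  n=1: λ₁ = 4.7π²/3.4² ≈ 4.013
  n=2: λ₂ = 18.8π²/3.4² ≈ 16.051 (4× faster decay)
  n=3: λ₃ = 42.3π²/3.4² ≈ 36.115 (9× faster decay)
As t → ∞, higher modes decay exponentially faster. The n=1 mode dominates: v ~ c₁ sin(πx/3.4) e^{-λ₁t}.
Decay rate: λ₁ = 4.7π²/3.4² ≈ 4.013.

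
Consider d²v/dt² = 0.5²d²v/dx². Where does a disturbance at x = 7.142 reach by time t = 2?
Domain of influence: [6.142, 8.142]. Data at x = 7.142 spreads outward at speed 0.5.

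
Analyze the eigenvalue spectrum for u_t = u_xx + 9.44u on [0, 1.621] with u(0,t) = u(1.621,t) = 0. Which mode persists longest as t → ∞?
Eigenvalues: λₙ = n²π²/1.621² - 9.44.
First three modes:
  n=1: λ₁ = π²/1.621² - 9.44 ≈ -5.684
  n=2: λ₂ = 4π²/1.621² - 9.44 ≈ 5.584
  n=3: λ₃ = 9π²/1.621² - 9.44 ≈ 24.365
Since π²/1.621² ≈ 3.756 < 9.44, λ₁ < 0.
The n=1 mode grows fastest (−λₙ is largest for n=1) → dominates.
Asymptotic: u ~ c₁ sin(πx/1.621) e^{5.684t} (exponential growth at rate −λ₁ ≈ 5.684).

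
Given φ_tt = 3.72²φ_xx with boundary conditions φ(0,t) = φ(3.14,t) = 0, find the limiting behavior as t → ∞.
φ oscillates (no decay). Energy is conserved; the solution oscillates indefinitely as standing waves.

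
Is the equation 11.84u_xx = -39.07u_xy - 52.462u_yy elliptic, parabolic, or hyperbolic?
Rewriting in standard form: 11.84u_xx + 39.07u_xy + 52.462u_yy = 0. Computing B² - 4AC with A = 11.84, B = 39.07, C = 52.462: discriminant = -958.13542 (negative). Answer: elliptic.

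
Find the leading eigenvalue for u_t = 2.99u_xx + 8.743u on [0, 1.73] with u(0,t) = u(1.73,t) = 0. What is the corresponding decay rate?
Eigenvalues: λₙ = 2.99n²π²/1.73² - 8.743.
First three modes:
  n=1: λ₁ = 2.99π²/1.73² - 8.743 ≈ 1.117
  n=2: λ₂ = 11.96π²/1.73² - 8.743 ≈ 30.697
  n=3: λ₃ = 26.91π²/1.73² - 8.743 ≈ 79.997
Since 2.99π²/1.73² ≈ 9.86 > 8.743, all λₙ > 0.
The n=1 mode decays slowest → dominates as t → ∞.
Asymptotic: u ~ c₁ sin(πx/1.73) e^{-λ₁t} with decay rate λ₁ ≈ 1.117.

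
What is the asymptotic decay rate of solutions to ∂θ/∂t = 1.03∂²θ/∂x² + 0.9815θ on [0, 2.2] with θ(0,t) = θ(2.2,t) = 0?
Eigenvalues: λₙ = 1.03n²π²/2.2² - 0.9815.
First three modes:
  n=1: λ₁ = 1.03π²/2.2² - 0.9815 ≈ 1.119
  n=2: λ₂ = 4.12π²/2.2² - 0.9815 ≈ 7.42
  n=3: λ₃ = 9.27π²/2.2² - 0.9815 ≈ 17.922
Since 1.03π²/2.2² ≈ 2.1 > 0.9815, all λₙ > 0.
The n=1 mode decays slowest → dominates as t → ∞.
Asymptotic: θ ~ c₁ sin(πx/2.2) e^{-λ₁t} with decay rate λ₁ ≈ 1.119.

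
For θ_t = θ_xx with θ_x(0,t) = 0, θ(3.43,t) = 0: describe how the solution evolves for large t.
θ → 0. Heat escapes through the Dirichlet boundary.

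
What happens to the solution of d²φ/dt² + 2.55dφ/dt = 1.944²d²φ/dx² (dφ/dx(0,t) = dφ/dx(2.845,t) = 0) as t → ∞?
φ → constant (steady state). Damping (γ=2.55) dissipates the nonconstant modes; with Neumann BCs the spatial average obeys M''+γM'=0 and tends to a finite limit.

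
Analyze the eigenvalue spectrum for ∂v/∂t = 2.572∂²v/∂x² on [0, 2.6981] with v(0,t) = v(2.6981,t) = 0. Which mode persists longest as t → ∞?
Eigenvalues: λₙ = 2.572n²π²/2.6981².
First three modes:
  n=1: λ₁ = 2.572π²/2.6981² ≈ 3.487
  n=2: λ₂ = 10.288π²/2.6981² ≈ 13.948 (4× faster decay)
  n=3: λ₃ = 23.148π²/2.6981² ≈ 31.383 (9× faster decay)
As t → ∞, higher modes decay exponentially faster. The n=1 mode dominates: v ~ c₁ sin(πx/2.6981) e^{-λ₁t}.
Decay rate: λ₁ = 2.572π²/2.6981² ≈ 3.487.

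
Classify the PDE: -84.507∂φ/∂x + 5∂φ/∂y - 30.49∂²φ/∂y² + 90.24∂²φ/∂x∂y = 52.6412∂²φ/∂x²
Rewriting in standard form: -52.6412∂²φ/∂x² + 90.24∂²φ/∂x∂y - 30.49∂²φ/∂y² - 84.507∂φ/∂x + 5∂φ/∂y = 0. A = -52.6412, B = 90.24, C = -30.49. Discriminant B² - 4AC = 1723.136848. Since 1723.136848 > 0, hyperbolic.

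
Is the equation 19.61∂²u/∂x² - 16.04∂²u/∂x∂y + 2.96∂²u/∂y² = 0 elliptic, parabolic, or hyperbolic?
Computing B² - 4AC with A = 19.61, B = -16.04, C = 2.96: discriminant = 25.0992 (positive). Answer: hyperbolic.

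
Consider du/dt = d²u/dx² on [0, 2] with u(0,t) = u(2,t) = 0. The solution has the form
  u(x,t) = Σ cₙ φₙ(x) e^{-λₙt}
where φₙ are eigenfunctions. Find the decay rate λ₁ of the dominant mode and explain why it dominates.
Eigenvalues: λₙ = n²π²/2².
First three modes:
  n=1: λ₁ = π²/2² ≈ 2.467
  n=2: λ₂ = 4π²/2² ≈ 9.87 (4× faster decay)
  n=3: λ₃ = 9π²/2² ≈ 22.207 (9× faster decay)
As t → ∞, higher modes decay exponentially faster. The n=1 mode dominates: u ~ c₁ sin(πx/2) e^{-λ₁t}.
Decay rate: λ₁ = π²/2² ≈ 2.467.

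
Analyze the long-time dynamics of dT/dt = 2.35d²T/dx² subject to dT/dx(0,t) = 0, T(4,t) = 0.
Long-time behavior: T → 0. Heat escapes through the Dirichlet boundary.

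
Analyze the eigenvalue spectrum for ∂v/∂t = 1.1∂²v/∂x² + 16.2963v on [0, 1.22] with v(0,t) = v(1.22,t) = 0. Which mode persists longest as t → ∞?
Eigenvalues: λₙ = 1.1n²π²/1.22² - 16.2963.
First three modes:
  n=1: λ₁ = 1.1π²/1.22² - 16.2963 ≈ -9.002
  n=2: λ₂ = 4.4π²/1.22² - 16.2963 ≈ 12.88
  n=3: λ₃ = 9.9π²/1.22² - 16.2963 ≈ 49.351
Since 1.1π²/1.22² ≈ 7.294 < 16.2963, λ₁ < 0.
The n=1 mode grows fastest (−λₙ is largest for n=1) → dominates.
Asymptotic: v ~ c₁ sin(πx/1.22) e^{9.002t} (exponential growth at rate −λ₁ ≈ 9.002).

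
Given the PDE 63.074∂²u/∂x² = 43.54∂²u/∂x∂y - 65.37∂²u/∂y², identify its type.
Rewriting in standard form: 63.074∂²u/∂x² - 43.54∂²u/∂x∂y + 65.37∂²u/∂y² = 0. The second-order coefficients are A = 63.074, B = -43.54, C = 65.37. Since B² - 4AC = -14596.85792 < 0, this is an elliptic PDE.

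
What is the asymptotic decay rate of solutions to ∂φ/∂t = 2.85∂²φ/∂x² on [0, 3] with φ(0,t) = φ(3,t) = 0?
Eigenvalues: λₙ = 2.85n²π²/3².
First three modes:
  n=1: λ₁ = 2.85π²/3² ≈ 3.125
  n=2: λ₂ = 11.4π²/3² ≈ 12.501 (4× faster decay)
  n=3: λ₃ = 25.65π²/3² ≈ 28.128 (9× faster decay)
As t → ∞, higher modes decay exponentially faster. The n=1 mode dominates: φ ~ c₁ sin(πx/3) e^{-λ₁t}.
Decay rate: λ₁ = 2.85π²/3² ≈ 3.125.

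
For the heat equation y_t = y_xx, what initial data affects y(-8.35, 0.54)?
The entire real line. The heat equation has infinite propagation speed: any initial disturbance instantly affects all points (though exponentially small far away).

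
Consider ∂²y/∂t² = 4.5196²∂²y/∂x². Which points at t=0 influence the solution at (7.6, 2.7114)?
Domain of dependence: [-4.65444344, 19.85444344]. Signals travel at speed 4.5196, so data within |x - 7.6| ≤ 4.5196·2.7114 = 12.25444344 can reach the point.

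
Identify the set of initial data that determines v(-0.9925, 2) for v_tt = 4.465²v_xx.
Domain of dependence: [-9.9225, 7.9375]. Signals travel at speed 4.465, so data within |x - -0.9925| ≤ 4.465·2 = 8.93 can reach the point.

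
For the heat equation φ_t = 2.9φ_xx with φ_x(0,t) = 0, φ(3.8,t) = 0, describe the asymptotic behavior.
φ → 0. Heat escapes through the Dirichlet boundary.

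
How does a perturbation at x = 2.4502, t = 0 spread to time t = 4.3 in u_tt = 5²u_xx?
Domain of influence: [-19.0498, 23.9502]. Data at x = 2.4502 spreads outward at speed 5.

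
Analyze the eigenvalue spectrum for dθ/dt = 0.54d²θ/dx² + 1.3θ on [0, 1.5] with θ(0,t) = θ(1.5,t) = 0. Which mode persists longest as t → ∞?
Eigenvalues: λₙ = 0.54n²π²/1.5² - 1.3.
First three modes:
  n=1: λ₁ = 0.54π²/1.5² - 1.3 ≈ 1.069
  n=2: λ₂ = 2.16π²/1.5² - 1.3 ≈ 8.175
  n=3: λ₃ = 4.86π²/1.5² - 1.3 ≈ 20.018
Since 0.54π²/1.5² ≈ 2.369 > 1.3, all λₙ > 0.
The n=1 mode decays slowest → dominates as t → ∞.
Asymptotic: θ ~ c₁ sin(πx/1.5) e^{-λ₁t} with decay rate λ₁ ≈ 1.069.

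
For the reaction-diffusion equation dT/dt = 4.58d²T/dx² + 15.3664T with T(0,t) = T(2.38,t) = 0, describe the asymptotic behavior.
T grows unboundedly. Reaction dominates diffusion (r=15.3664 > κπ²/L²≈7.98); solution grows exponentially.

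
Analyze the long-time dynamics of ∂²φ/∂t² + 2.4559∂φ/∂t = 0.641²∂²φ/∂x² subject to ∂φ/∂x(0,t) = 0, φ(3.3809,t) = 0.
Long-time behavior: φ → 0. Damping (γ=2.4559) dissipates energy; oscillations decay exponentially.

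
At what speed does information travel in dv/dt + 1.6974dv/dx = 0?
Speed = 1.6974. Information travels along x - 1.6974t = const (rightward).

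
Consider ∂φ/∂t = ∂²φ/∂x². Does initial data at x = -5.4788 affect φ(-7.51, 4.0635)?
Yes, for any finite x. The heat equation has infinite propagation speed, so all initial data affects all points at any t > 0.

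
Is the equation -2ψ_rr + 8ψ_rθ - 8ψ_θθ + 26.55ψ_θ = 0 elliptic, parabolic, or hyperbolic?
Computing B² - 4AC with A = -2, B = 8, C = -8: discriminant = 0 (zero). Answer: parabolic.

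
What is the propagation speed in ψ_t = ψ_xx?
Infinite. The heat equation is parabolic, not hyperbolic, so disturbances propagate instantly.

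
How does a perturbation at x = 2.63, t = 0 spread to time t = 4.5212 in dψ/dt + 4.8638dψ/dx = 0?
At x = 24.62021256. The characteristic carries data from (2.63, 0) to (24.62021256, 4.5212).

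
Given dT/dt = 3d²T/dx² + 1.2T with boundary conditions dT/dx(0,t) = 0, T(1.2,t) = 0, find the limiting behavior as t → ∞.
T → 0. Diffusion dominates reaction (r=1.2 < κπ²/(4L²)≈5.14); solution decays.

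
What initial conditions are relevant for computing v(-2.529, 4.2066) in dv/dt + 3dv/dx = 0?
A single point: x = -15.1488. The characteristic through (-2.529, 4.2066) is x - 3t = const, so x = -2.529 - 3·4.2066 = -15.1488.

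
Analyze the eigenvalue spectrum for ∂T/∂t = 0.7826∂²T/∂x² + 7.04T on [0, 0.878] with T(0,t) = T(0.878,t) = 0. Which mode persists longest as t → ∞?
Eigenvalues: λₙ = 0.7826n²π²/0.878² - 7.04.
First three modes:
  n=1: λ₁ = 0.7826π²/0.878² - 7.04 ≈ 2.98
  n=2: λ₂ = 3.1304π²/0.878² - 7.04 ≈ 33.038
  n=3: λ₃ = 7.0434π²/0.878² - 7.04 ≈ 83.136
Since 0.7826π²/0.878² ≈ 10.02 > 7.04, all λₙ > 0.
The n=1 mode decays slowest → dominates as t → ∞.
Asymptotic: T ~ c₁ sin(πx/0.878) e^{-λ₁t} with decay rate λ₁ ≈ 2.98.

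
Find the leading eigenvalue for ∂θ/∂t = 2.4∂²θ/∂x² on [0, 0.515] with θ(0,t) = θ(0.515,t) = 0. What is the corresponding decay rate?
Eigenvalues: λₙ = 2.4n²π²/0.515².
First three modes:
  n=1: λ₁ = 2.4π²/0.515² ≈ 89.309
  n=2: λ₂ = 9.6π²/0.515² ≈ 357.237 (4× faster decay)
  n=3: λ₃ = 21.6π²/0.515² ≈ 803.783 (9× faster decay)
As t → ∞, higher modes decay exponentially faster. The n=1 mode dominates: θ ~ c₁ sin(πx/0.515) e^{-λ₁t}.
Decay rate: λ₁ = 2.4π²/0.515² ≈ 89.309.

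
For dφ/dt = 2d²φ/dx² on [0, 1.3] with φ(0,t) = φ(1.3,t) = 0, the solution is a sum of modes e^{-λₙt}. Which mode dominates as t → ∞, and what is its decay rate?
Eigenvalues: λₙ = 2n²π²/1.3².
First three modes:
  n=1: λ₁ = 2π²/1.3² ≈ 11.68
  n=2: λ₂ = 8π²/1.3² ≈ 46.72 (4× faster decay)
  n=3: λ₃ = 18π²/1.3² ≈ 105.12 (9× faster decay)
As t → ∞, higher modes decay exponentially faster. The n=1 mode dominates: φ ~ c₁ sin(πx/1.3) e^{-λ₁t}.
Decay rate: λ₁ = 2π²/1.3² ≈ 11.68.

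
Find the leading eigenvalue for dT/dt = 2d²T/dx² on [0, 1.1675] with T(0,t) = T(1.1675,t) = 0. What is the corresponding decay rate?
Eigenvalues: λₙ = 2n²π²/1.1675².
First three modes:
  n=1: λ₁ = 2π²/1.1675² ≈ 14.482
  n=2: λ₂ = 8π²/1.1675² ≈ 57.926 (4× faster decay)
  n=3: λ₃ = 18π²/1.1675² ≈ 130.334 (9× faster decay)
As t → ∞, higher modes decay exponentially faster. The n=1 mode dominates: T ~ c₁ sin(πx/1.1675) e^{-λ₁t}.
Decay rate: λ₁ = 2π²/1.1675² ≈ 14.482.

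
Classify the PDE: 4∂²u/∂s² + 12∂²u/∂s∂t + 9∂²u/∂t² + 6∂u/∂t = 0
A = 4, B = 12, C = 9. Discriminant B² - 4AC = 0. Since 0 = 0, parabolic.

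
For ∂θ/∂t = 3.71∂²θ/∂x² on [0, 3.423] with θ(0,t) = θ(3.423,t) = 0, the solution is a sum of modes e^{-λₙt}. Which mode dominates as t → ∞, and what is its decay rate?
Eigenvalues: λₙ = 3.71n²π²/3.423².
First three modes:
  n=1: λ₁ = 3.71π²/3.423² ≈ 3.125
  n=2: λ₂ = 14.84π²/3.423² ≈ 12.5 (4× faster decay)
  n=3: λ₃ = 33.39π²/3.423² ≈ 28.126 (9× faster decay)
As t → ∞, higher modes decay exponentially faster. The n=1 mode dominates: θ ~ c₁ sin(πx/3.423) e^{-λ₁t}.
Decay rate: λ₁ = 3.71π²/3.423² ≈ 3.125.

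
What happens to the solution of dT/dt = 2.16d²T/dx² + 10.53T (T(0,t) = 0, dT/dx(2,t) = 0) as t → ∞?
T grows unboundedly. Reaction dominates diffusion (r=10.53 > κπ²/(4L²)≈1.33); solution grows exponentially.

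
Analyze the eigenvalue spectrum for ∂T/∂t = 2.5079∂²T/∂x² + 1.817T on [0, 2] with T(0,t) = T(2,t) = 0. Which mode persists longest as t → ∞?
Eigenvalues: λₙ = 2.5079n²π²/2² - 1.817.
First three modes:
  n=1: λ₁ = 2.5079π²/2² - 1.817 ≈ 4.371
  n=2: λ₂ = 10.0316π²/2² - 1.817 ≈ 22.935
  n=3: λ₃ = 22.5711π²/2² - 1.817 ≈ 53.875
Since 2.5079π²/2² ≈ 6.188 > 1.817, all λₙ > 0.
The n=1 mode decays slowest → dominates as t → ∞.
Asymptotic: T ~ c₁ sin(πx/2) e^{-λ₁t} with decay rate λ₁ ≈ 4.371.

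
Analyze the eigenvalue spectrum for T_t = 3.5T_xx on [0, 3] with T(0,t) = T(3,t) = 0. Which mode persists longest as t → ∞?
Eigenvalues: λₙ = 3.5n²π²/3².
First three modes:
  n=1: λ₁ = 3.5π²/3² ≈ 3.838
  n=2: λ₂ = 14π²/3² ≈ 15.353 (4× faster decay)
  n=3: λ₃ = 31.5π²/3² ≈ 34.544 (9× faster decay)
As t → ∞, higher modes decay exponentially faster. The n=1 mode dominates: T ~ c₁ sin(πx/3) e^{-λ₁t}.
Decay rate: λ₁ = 3.5π²/3² ≈ 3.838.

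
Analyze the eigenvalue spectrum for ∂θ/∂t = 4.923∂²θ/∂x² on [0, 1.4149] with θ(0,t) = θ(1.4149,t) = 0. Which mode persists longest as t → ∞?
Eigenvalues: λₙ = 4.923n²π²/1.4149².
First three modes:
  n=1: λ₁ = 4.923π²/1.4149² ≈ 24.27
  n=2: λ₂ = 19.692π²/1.4149² ≈ 97.082 (4× faster decay)
  n=3: λ₃ = 44.307π²/1.4149² ≈ 218.434 (9× faster decay)
As t → ∞, higher modes decay exponentially faster. The n=1 mode dominates: θ ~ c₁ sin(πx/1.4149) e^{-λ₁t}.
Decay rate: λ₁ = 4.923π²/1.4149² ≈ 24.27.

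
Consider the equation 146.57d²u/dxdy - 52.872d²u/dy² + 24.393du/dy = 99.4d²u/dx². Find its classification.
Rewriting in standard form: -99.4d²u/dx² + 146.57d²u/dxdy - 52.872d²u/dy² + 24.393du/dy = 0. Hyperbolic. (A = -99.4, B = 146.57, C = -52.872 gives B² - 4AC = 460.8577.)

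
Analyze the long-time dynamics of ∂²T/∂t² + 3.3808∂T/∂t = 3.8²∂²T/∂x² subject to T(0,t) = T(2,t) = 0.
Long-time behavior: T → 0. Damping (γ=3.3808) dissipates energy; oscillations decay exponentially.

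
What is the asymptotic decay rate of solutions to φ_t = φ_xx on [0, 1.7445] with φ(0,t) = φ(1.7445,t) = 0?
Eigenvalues: λₙ = n²π²/1.7445².
First three modes:
  n=1: λ₁ = π²/1.7445² ≈ 3.243
  n=2: λ₂ = 4π²/1.7445² ≈ 12.972 (4× faster decay)
  n=3: λ₃ = 9π²/1.7445² ≈ 29.188 (9× faster decay)
As t → ∞, higher modes decay exponentially faster. The n=1 mode dominates: φ ~ c₁ sin(πx/1.7445) e^{-λ₁t}.
Decay rate: λ₁ = π²/1.7445² ≈ 3.243.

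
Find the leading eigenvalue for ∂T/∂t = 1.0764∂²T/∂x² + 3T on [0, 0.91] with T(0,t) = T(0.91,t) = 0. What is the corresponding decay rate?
Eigenvalues: λₙ = 1.0764n²π²/0.91² - 3.
First three modes:
  n=1: λ₁ = 1.0764π²/0.91² - 3 ≈ 9.829
  n=2: λ₂ = 4.3056π²/0.91² - 3 ≈ 48.316
  n=3: λ₃ = 9.6876π²/0.91² - 3 ≈ 112.46
Since 1.0764π²/0.91² ≈ 12.829 > 3, all λₙ > 0.
The n=1 mode decays slowest → dominates as t → ∞.
Asymptotic: T ~ c₁ sin(πx/0.91) e^{-λ₁t} with decay rate λ₁ ≈ 9.829.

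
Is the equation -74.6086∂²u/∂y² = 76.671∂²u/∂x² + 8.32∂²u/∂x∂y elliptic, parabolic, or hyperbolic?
Rewriting in standard form: -76.671∂²u/∂x² - 8.32∂²u/∂x∂y - 74.6086∂²u/∂y² = 0. Computing B² - 4AC with A = -76.671, B = -8.32, C = -74.6086: discriminant = -22812.0414824 (negative). Answer: elliptic.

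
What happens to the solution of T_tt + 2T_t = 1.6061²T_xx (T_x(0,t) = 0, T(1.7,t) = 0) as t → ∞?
T → 0. Damping (γ=2) dissipates energy; oscillations decay exponentially.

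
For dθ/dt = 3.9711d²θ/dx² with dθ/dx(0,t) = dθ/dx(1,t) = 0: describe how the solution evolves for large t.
θ → constant (steady state). Heat is conserved (no flux at boundaries); solution approaches the spatial average.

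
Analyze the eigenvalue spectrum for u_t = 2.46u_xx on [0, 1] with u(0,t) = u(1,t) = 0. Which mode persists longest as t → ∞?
Eigenvalues: λₙ = 2.46n²π².
First three modes:
  n=1: λ₁ = 2.46π² ≈ 24.279
  n=2: λ₂ = 9.84π² ≈ 97.117 (4× faster decay)
  n=3: λ₃ = 22.14π² ≈ 218.513 (9× faster decay)
As t → ∞, higher modes decay exponentially faster. The n=1 mode dominates: u ~ c₁ sin(πx) e^{-λ₁t}.
Decay rate: λ₁ = 2.46π² ≈ 24.279.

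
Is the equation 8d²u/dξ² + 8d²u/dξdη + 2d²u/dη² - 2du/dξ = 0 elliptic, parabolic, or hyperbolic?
Computing B² - 4AC with A = 8, B = 8, C = 2: discriminant = 0 (zero). Answer: parabolic.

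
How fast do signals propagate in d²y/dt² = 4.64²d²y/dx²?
Speed = 4.64. Information travels along characteristics x = x₀ ± 4.64t.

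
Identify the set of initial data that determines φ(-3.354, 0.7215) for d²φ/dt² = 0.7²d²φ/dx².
Domain of dependence: [-3.85905, -2.84895]. Signals travel at speed 0.7, so data within |x - -3.354| ≤ 0.7·0.7215 = 0.50505 can reach the point.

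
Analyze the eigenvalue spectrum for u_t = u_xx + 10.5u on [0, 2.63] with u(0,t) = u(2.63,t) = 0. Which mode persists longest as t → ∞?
Eigenvalues: λₙ = n²π²/2.63² - 10.5.
First three modes:
  n=1: λ₁ = π²/2.63² - 10.5 ≈ -9.073
  n=2: λ₂ = 4π²/2.63² - 10.5 ≈ -4.792
  n=3: λ₃ = 9π²/2.63² - 10.5 ≈ 2.342
Since π²/2.63² ≈ 1.427 < 10.5, λ₁ < 0.
The n=1 mode grows fastest (−λₙ is largest for n=1) → dominates.
Asymptotic: u ~ c₁ sin(πx/2.63) e^{9.073t} (exponential growth at rate −λ₁ ≈ 9.073).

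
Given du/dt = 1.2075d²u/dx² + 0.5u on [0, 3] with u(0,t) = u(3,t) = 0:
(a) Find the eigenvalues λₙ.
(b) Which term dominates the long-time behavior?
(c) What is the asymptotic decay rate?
Eigenvalues: λₙ = 1.2075n²π²/3² - 0.5.
First three modes:
  n=1: λ₁ = 1.2075π²/3² - 0.5 ≈ 0.824
  n=2: λ₂ = 4.83π²/3² - 0.5 ≈ 4.797
  n=3: λ₃ = 10.8675π²/3² - 0.5 ≈ 11.418
Since 1.2075π²/3² ≈ 1.324 > 0.5, all λₙ > 0.
The n=1 mode decays slowest → dominates as t → ∞.
Asymptotic: u ~ c₁ sin(πx/3) e^{-λ₁t} with decay rate λ₁ ≈ 0.824.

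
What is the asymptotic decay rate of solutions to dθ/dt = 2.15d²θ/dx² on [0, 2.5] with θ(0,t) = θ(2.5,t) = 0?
Eigenvalues: λₙ = 2.15n²π²/2.5².
First three modes:
  n=1: λ₁ = 2.15π²/2.5² ≈ 3.395
  n=2: λ₂ = 8.6π²/2.5² ≈ 13.581 (4× faster decay)
  n=3: λ₃ = 19.35π²/2.5² ≈ 30.556 (9× faster decay)
As t → ∞, higher modes decay exponentially faster. The n=1 mode dominates: θ ~ c₁ sin(πx/2.5) e^{-λ₁t}.
Decay rate: λ₁ = 2.15π²/2.5² ≈ 3.395.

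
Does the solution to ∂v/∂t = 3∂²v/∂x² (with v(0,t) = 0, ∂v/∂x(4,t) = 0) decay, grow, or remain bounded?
v → 0. Heat escapes through the Dirichlet boundary.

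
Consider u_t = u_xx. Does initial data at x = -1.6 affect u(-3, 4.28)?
Yes, for any finite x. The heat equation has infinite propagation speed, so all initial data affects all points at any t > 0.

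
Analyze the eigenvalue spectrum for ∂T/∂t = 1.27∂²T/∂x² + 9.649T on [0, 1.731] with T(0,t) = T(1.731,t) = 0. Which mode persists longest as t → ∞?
Eigenvalues: λₙ = 1.27n²π²/1.731² - 9.649.
First three modes:
  n=1: λ₁ = 1.27π²/1.731² - 9.649 ≈ -5.466
  n=2: λ₂ = 5.08π²/1.731² - 9.649 ≈ 7.084
  n=3: λ₃ = 11.43π²/1.731² - 9.649 ≈ 28
Since 1.27π²/1.731² ≈ 4.183 < 9.649, λ₁ < 0.
The n=1 mode grows fastest (−λₙ is largest for n=1) → dominates.
Asymptotic: T ~ c₁ sin(πx/1.731) e^{5.466t} (exponential growth at rate −λ₁ ≈ 5.466).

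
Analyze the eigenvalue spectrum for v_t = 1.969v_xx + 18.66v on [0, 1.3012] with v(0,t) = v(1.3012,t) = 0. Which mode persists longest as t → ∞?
Eigenvalues: λₙ = 1.969n²π²/1.3012² - 18.66.
First three modes:
  n=1: λ₁ = 1.969π²/1.3012² - 18.66 ≈ -7.182
  n=2: λ₂ = 7.876π²/1.3012² - 18.66 ≈ 27.251
  n=3: λ₃ = 17.721π²/1.3012² - 18.66 ≈ 84.64
Since 1.969π²/1.3012² ≈ 11.478 < 18.66, λ₁ < 0.
The n=1 mode grows fastest (−λₙ is largest for n=1) → dominates.
Asymptotic: v ~ c₁ sin(πx/1.3012) e^{7.182t} (exponential growth at rate −λ₁ ≈ 7.182).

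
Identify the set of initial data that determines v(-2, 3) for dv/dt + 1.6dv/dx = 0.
A single point: x = -6.8. The characteristic through (-2, 3) is x - 1.6t = const, so x = -2 - 1.6·3 = -6.8.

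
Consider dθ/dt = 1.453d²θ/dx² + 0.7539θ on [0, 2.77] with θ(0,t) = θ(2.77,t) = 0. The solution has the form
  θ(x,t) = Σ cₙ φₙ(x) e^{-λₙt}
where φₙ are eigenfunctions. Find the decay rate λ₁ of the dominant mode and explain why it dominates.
Eigenvalues: λₙ = 1.453n²π²/2.77² - 0.7539.
First three modes:
  n=1: λ₁ = 1.453π²/2.77² - 0.7539 ≈ 1.115
  n=2: λ₂ = 5.812π²/2.77² - 0.7539 ≈ 6.722
  n=3: λ₃ = 13.077π²/2.77² - 0.7539 ≈ 16.067
Since 1.453π²/2.77² ≈ 1.869 > 0.7539, all λₙ > 0.
The n=1 mode decays slowest → dominates as t → ∞.
Asymptotic: θ ~ c₁ sin(πx/2.77) e^{-λ₁t} with decay rate λ₁ ≈ 1.115.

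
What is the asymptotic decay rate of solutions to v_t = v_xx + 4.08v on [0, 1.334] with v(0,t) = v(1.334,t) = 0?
Eigenvalues: λₙ = n²π²/1.334² - 4.08.
First three modes:
  n=1: λ₁ = π²/1.334² - 4.08 ≈ 1.466
  n=2: λ₂ = 4π²/1.334² - 4.08 ≈ 18.104
  n=3: λ₃ = 9π²/1.334² - 4.08 ≈ 45.835
Since π²/1.334² ≈ 5.546 > 4.08, all λₙ > 0.
The n=1 mode decays slowest → dominates as t → ∞.
Asymptotic: v ~ c₁ sin(πx/1.334) e^{-λ₁t} with decay rate λ₁ ≈ 1.466.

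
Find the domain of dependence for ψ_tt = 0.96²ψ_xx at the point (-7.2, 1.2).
Domain of dependence: [-8.352, -6.048]. Signals travel at speed 0.96, so data within |x - -7.2| ≤ 0.96·1.2 = 1.152 can reach the point.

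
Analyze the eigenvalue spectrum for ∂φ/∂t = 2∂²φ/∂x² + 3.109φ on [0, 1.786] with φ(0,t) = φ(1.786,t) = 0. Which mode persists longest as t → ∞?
Eigenvalues: λₙ = 2n²π²/1.786² - 3.109.
First three modes:
  n=1: λ₁ = 2π²/1.786² - 3.109 ≈ 3.079
  n=2: λ₂ = 8π²/1.786² - 3.109 ≈ 21.644
  n=3: λ₃ = 18π²/1.786² - 3.109 ≈ 52.585
Since 2π²/1.786² ≈ 6.188 > 3.109, all λₙ > 0.
The n=1 mode decays slowest → dominates as t → ∞.
Asymptotic: φ ~ c₁ sin(πx/1.786) e^{-λ₁t} with decay rate λ₁ ≈ 3.079.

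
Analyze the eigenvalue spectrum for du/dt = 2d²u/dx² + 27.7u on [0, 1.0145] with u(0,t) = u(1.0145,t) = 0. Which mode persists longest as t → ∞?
Eigenvalues: λₙ = 2n²π²/1.0145² - 27.7.
First three modes:
  n=1: λ₁ = 2π²/1.0145² - 27.7 ≈ -8.521
  n=2: λ₂ = 8π²/1.0145² - 27.7 ≈ 49.016
  n=3: λ₃ = 18π²/1.0145² - 27.7 ≈ 144.911
Since 2π²/1.0145² ≈ 19.179 < 27.7, λ₁ < 0.
The n=1 mode grows fastest (−λₙ is largest for n=1) → dominates.
Asymptotic: u ~ c₁ sin(πx/1.0145) e^{8.521t} (exponential growth at rate −λ₁ ≈ 8.521).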